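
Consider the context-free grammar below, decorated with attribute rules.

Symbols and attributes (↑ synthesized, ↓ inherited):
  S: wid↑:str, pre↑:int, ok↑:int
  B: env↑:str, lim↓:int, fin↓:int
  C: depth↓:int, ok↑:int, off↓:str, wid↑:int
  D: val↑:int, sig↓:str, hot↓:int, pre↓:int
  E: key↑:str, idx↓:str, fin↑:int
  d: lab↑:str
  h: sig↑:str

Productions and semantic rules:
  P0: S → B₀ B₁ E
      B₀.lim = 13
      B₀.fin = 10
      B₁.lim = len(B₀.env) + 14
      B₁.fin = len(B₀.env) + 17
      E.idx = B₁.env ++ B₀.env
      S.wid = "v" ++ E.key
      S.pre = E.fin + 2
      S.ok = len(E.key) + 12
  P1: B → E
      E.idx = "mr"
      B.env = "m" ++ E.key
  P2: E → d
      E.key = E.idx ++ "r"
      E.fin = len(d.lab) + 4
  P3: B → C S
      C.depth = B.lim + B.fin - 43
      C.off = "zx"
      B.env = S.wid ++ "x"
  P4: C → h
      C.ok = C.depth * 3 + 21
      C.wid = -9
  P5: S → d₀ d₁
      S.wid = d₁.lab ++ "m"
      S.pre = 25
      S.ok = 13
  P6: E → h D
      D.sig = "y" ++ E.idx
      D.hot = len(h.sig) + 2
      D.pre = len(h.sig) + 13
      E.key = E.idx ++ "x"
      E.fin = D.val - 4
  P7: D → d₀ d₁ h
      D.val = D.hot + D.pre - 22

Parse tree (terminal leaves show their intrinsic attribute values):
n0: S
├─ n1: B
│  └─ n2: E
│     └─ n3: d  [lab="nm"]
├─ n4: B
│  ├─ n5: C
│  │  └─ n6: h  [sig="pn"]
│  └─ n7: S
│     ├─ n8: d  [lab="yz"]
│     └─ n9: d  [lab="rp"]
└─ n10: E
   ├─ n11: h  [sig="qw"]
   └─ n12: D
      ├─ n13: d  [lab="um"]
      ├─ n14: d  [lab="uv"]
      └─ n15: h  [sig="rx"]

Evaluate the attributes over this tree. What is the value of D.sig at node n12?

1. n1.lim = 13  [13]
2. n1.fin = 10  [10]
3. n2.idx = "mr"  ["mr"]
4. n3.lab = "nm"  [terminal]
5. n2.key = "mrr"  [E.idx ++ "r"]
6. n2.fin = 6  [len(d.lab) + 4]
7. n1.env = "mmrr"  ["m" ++ E.key]
8. n4.lim = 18  [len(B₀.env) + 14]
9. n4.fin = 21  [len(B₀.env) + 17]
10. n5.depth = -4  [B.lim + B.fin - 43]
11. n5.off = "zx"  ["zx"]
12. n6.sig = "pn"  [terminal]
13. n5.ok = 9  [C.depth * 3 + 21]
14. n5.wid = -9  [-9]
15. n8.lab = "yz"  [terminal]
16. n9.lab = "rp"  [terminal]
17. n7.wid = "rpm"  [d₁.lab ++ "m"]
18. n7.pre = 25  [25]
19. n7.ok = 13  [13]
20. n4.env = "rpmx"  [S.wid ++ "x"]
21. n10.idx = "rpmxmmrr"  [B₁.env ++ B₀.env]
22. n11.sig = "qw"  [terminal]
23. n12.sig = "yrpmxmmrr"  ["y" ++ E.idx]
24. n12.hot = 4  [len(h.sig) + 2]
25. n12.pre = 15  [len(h.sig) + 13]
26. n13.lab = "um"  [terminal]
27. n14.lab = "uv"  [terminal]
28. n15.sig = "rx"  [terminal]
29. n12.val = -3  [D.hot + D.pre - 22]
30. n10.key = "rpmxmmrrx"  [E.idx ++ "x"]
31. n10.fin = -7  [D.val - 4]
32. n0.wid = "vrpmxmmrrx"  ["v" ++ E.key]
33. n0.pre = -5  [E.fin + 2]
34. n0.ok = 21  [len(E.key) + 12]

"yrpmxmmrr"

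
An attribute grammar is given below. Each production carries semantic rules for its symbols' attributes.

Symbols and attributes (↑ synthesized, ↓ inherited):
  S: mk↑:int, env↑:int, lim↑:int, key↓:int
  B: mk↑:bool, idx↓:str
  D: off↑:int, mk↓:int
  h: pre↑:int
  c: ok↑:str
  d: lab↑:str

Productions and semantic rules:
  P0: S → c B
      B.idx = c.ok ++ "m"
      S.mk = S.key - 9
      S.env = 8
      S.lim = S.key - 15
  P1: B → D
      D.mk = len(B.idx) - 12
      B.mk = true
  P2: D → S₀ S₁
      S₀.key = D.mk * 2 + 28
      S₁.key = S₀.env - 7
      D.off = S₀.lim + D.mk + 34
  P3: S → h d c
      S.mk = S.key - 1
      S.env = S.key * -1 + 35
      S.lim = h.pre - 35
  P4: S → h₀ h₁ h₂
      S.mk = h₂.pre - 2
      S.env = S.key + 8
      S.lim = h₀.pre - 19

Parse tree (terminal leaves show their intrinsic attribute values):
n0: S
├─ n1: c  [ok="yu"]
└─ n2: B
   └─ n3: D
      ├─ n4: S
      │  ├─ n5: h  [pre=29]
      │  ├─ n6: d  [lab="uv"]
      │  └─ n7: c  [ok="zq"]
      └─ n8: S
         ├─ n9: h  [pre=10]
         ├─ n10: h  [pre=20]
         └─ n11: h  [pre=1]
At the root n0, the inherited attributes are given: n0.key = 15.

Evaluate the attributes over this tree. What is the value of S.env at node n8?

26

1. n0.key = 15  [given at root]
2. n1.ok = "yu"  [terminal]
3. n2.idx = "yum"  [c.ok ++ "m"]
4. n3.mk = -9  [len(B.idx) - 12]
5. n4.key = 10  [D.mk * 2 + 28]
6. n5.pre = 29  [terminal]
7. n6.lab = "uv"  [terminal]
8. n7.ok = "zq"  [terminal]
9. n4.mk = 9  [S.key - 1]
10. n4.env = 25  [S.key * -1 + 35]
11. n4.lim = -6  [h.pre - 35]
12. n8.key = 18  [S₀.env - 7]
13. n9.pre = 10  [terminal]
14. n10.pre = 20  [terminal]
15. n11.pre = 1  [terminal]
16. n8.mk = -1  [h₂.pre - 2]
17. n8.env = 26  [S.key + 8]
18. n8.lim = -9  [h₀.pre - 19]
19. n3.off = 19  [S₀.lim + D.mk + 34]
20. n2.mk = true  [true]
21. n0.mk = 6  [S.key - 9]
22. n0.env = 8  [8]
23. n0.lim = 0  [S.key - 15]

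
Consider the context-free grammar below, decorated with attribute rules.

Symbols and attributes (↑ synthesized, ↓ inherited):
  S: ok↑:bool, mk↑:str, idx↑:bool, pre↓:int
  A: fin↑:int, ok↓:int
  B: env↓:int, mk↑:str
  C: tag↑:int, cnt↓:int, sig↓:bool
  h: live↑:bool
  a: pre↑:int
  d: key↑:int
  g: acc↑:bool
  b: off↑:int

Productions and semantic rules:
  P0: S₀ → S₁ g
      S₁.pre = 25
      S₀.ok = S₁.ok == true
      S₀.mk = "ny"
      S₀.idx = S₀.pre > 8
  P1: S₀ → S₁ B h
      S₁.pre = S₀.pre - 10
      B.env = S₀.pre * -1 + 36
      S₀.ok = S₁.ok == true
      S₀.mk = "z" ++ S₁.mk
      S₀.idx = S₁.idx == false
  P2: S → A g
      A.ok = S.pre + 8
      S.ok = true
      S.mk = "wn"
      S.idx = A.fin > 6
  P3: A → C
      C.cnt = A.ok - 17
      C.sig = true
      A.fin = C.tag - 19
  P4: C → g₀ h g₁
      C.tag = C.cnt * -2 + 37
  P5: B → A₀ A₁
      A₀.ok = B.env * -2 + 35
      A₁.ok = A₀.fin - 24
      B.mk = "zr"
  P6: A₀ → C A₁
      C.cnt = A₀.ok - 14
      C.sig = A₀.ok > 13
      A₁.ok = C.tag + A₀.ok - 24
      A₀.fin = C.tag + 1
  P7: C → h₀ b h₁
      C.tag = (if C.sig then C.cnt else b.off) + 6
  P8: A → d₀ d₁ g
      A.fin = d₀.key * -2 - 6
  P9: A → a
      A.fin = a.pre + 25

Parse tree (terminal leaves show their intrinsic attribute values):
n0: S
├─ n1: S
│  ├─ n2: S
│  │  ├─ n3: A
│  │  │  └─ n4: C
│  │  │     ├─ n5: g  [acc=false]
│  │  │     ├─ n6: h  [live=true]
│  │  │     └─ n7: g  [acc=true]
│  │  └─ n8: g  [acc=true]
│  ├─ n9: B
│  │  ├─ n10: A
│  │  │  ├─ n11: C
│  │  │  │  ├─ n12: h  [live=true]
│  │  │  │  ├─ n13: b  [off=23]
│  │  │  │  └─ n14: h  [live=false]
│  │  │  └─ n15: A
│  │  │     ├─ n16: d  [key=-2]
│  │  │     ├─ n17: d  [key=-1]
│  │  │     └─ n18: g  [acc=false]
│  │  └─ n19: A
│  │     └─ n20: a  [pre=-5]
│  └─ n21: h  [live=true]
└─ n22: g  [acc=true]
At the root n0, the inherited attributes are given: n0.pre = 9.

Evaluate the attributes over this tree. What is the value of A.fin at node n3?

1. n0.pre = 9  [given at root]
2. n1.pre = 25  [25]
3. n2.pre = 15  [S₀.pre - 10]
4. n3.ok = 23  [S.pre + 8]
5. n4.cnt = 6  [A.ok - 17]
6. n4.sig = true  [true]
7. n5.acc = false  [terminal]
8. n6.live = true  [terminal]
9. n7.acc = true  [terminal]
10. n4.tag = 25  [C.cnt * -2 + 37]
11. n3.fin = 6  [C.tag - 19]
12. n8.acc = true  [terminal]
13. n2.ok = true  [true]
14. n2.mk = "wn"  ["wn"]
15. n2.idx = false  [A.fin > 6]
16. n9.env = 11  [S₀.pre * -1 + 36]
17. n10.ok = 13  [B.env * -2 + 35]
18. n11.cnt = -1  [A₀.ok - 14]
19. n11.sig = false  [A₀.ok > 13]
20. n12.live = true  [terminal]
21. n13.off = 23  [terminal]
22. n14.live = false  [terminal]
23. n11.tag = 29  [(if C.sig then C.cnt else b.off) + 6]
24. n15.ok = 18  [C.tag + A₀.ok - 24]
25. n16.key = -2  [terminal]
26. n17.key = -1  [terminal]
27. n18.acc = false  [terminal]
28. n15.fin = -2  [d₀.key * -2 - 6]
29. n10.fin = 30  [C.tag + 1]
30. n19.ok = 6  [A₀.fin - 24]
31. n20.pre = -5  [terminal]
32. n19.fin = 20  [a.pre + 25]
33. n9.mk = "zr"  ["zr"]
34. n21.live = true  [terminal]
35. n1.ok = true  [S₁.ok == true]
36. n1.mk = "zwn"  ["z" ++ S₁.mk]
37. n1.idx = true  [S₁.idx == false]
38. n22.acc = true  [terminal]
39. n0.ok = true  [S₁.ok == true]
40. n0.mk = "ny"  ["ny"]
41. n0.idx = true  [S₀.pre > 8]

6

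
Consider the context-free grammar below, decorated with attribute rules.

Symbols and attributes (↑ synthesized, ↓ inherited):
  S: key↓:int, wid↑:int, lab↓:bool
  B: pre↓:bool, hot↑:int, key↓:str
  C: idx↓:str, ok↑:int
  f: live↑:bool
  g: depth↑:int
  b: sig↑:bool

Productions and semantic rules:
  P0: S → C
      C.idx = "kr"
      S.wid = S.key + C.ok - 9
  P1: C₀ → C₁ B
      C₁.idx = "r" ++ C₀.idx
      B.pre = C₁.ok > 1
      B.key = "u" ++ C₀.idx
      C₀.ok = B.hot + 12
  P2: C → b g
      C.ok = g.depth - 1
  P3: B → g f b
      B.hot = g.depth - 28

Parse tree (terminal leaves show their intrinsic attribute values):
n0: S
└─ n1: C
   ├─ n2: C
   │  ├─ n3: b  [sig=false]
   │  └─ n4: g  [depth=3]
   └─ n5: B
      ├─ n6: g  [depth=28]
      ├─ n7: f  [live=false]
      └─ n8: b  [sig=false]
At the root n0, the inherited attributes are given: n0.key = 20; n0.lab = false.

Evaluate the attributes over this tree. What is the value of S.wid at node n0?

1. n0.key = 20  [given at root]
2. n0.lab = false  [given at root]
3. n1.idx = "kr"  ["kr"]
4. n2.idx = "rkr"  ["r" ++ C₀.idx]
5. n3.sig = false  [terminal]
6. n4.depth = 3  [terminal]
7. n2.ok = 2  [g.depth - 1]
8. n5.pre = true  [C₁.ok > 1]
9. n5.key = "ukr"  ["u" ++ C₀.idx]
10. n6.depth = 28  [terminal]
11. n7.live = false  [terminal]
12. n8.sig = false  [terminal]
13. n5.hot = 0  [g.depth - 28]
14. n1.ok = 12  [B.hot + 12]
15. n0.wid = 23  [S.key + C.ok - 9]

23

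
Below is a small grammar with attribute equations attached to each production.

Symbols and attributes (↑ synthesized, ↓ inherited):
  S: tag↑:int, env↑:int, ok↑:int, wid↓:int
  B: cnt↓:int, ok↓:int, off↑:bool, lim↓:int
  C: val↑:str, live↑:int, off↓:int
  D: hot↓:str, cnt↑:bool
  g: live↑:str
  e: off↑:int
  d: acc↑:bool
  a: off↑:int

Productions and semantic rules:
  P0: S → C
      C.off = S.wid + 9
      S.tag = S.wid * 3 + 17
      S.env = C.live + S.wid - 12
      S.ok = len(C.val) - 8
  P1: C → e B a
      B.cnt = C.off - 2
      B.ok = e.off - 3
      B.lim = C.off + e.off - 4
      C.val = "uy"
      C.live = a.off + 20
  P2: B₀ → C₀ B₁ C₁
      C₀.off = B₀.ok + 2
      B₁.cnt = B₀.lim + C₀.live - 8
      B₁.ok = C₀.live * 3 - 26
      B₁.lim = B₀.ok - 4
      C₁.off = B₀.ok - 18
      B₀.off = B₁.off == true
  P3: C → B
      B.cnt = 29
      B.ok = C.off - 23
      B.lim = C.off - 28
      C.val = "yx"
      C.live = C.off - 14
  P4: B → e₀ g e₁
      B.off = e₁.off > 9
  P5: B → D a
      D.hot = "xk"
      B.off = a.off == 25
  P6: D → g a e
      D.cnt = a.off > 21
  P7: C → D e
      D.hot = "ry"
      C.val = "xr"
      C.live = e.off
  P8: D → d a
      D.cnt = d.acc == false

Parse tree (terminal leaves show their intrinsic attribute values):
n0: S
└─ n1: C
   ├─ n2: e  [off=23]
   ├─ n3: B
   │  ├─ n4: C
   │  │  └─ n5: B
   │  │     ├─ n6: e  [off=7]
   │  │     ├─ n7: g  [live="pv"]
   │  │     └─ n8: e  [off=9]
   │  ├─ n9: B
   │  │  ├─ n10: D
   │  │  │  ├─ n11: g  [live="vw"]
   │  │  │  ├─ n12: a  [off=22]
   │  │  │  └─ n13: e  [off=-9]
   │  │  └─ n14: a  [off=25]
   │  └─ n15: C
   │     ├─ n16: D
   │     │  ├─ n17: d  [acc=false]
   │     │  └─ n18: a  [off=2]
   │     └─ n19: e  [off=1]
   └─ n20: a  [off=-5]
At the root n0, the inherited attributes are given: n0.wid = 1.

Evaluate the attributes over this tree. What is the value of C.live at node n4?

8

1. n0.wid = 1  [given at root]
2. n1.off = 10  [S.wid + 9]
3. n2.off = 23  [terminal]
4. n3.cnt = 8  [C.off - 2]
5. n3.ok = 20  [e.off - 3]
6. n3.lim = 29  [C.off + e.off - 4]
7. n4.off = 22  [B₀.ok + 2]
8. n5.cnt = 29  [29]
9. n5.ok = -1  [C.off - 23]
10. n5.lim = -6  [C.off - 28]
11. n6.off = 7  [terminal]
12. n7.live = "pv"  [terminal]
13. n8.off = 9  [terminal]
14. n5.off = false  [e₁.off > 9]
15. n4.val = "yx"  ["yx"]
16. n4.live = 8  [C.off - 14]
17. n9.cnt = 29  [B₀.lim + C₀.live - 8]
18. n9.ok = -2  [C₀.live * 3 - 26]
19. n9.lim = 16  [B₀.ok - 4]
20. n10.hot = "xk"  ["xk"]
21. n11.live = "vw"  [terminal]
22. n12.off = 22  [terminal]
23. n13.off = -9  [terminal]
24. n10.cnt = true  [a.off > 21]
25. n14.off = 25  [terminal]
26. n9.off = true  [a.off == 25]
27. n15.off = 2  [B₀.ok - 18]
28. n16.hot = "ry"  ["ry"]
29. n17.acc = false  [terminal]
30. n18.off = 2  [terminal]
31. n16.cnt = true  [d.acc == false]
32. n19.off = 1  [terminal]
33. n15.val = "xr"  ["xr"]
34. n15.live = 1  [e.off]
35. n3.off = true  [B₁.off == true]
36. n20.off = -5  [terminal]
37. n1.val = "uy"  ["uy"]
38. n1.live = 15  [a.off + 20]
39. n0.tag = 20  [S.wid * 3 + 17]
40. n0.env = 4  [C.live + S.wid - 12]
41. n0.ok = -6  [len(C.val) - 8]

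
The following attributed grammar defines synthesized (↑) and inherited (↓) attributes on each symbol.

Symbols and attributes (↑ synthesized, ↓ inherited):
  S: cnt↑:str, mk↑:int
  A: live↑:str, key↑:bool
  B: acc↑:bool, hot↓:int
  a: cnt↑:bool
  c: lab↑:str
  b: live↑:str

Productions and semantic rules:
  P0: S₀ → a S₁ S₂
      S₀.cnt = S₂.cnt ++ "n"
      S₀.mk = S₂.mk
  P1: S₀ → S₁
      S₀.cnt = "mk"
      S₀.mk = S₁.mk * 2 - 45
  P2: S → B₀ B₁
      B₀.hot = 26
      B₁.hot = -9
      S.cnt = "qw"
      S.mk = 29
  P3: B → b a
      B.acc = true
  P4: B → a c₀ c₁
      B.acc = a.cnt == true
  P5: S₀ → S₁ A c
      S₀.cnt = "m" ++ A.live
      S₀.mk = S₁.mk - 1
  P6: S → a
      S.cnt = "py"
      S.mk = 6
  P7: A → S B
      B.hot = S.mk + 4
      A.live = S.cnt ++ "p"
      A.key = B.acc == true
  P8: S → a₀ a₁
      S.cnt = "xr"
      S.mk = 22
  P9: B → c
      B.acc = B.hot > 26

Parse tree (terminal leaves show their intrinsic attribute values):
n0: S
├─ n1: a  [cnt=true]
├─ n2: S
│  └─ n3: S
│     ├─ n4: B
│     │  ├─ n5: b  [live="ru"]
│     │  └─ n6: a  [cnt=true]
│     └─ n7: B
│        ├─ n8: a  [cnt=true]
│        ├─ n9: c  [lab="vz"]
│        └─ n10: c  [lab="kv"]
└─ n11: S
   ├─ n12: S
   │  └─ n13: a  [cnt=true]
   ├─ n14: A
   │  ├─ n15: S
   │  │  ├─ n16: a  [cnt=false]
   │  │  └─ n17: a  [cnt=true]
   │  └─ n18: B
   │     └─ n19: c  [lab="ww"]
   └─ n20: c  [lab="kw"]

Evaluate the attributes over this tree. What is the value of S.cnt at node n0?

"mxrpn"

1. n1.cnt = true  [terminal]
2. n4.hot = 26  [26]
3. n5.live = "ru"  [terminal]
4. n6.cnt = true  [terminal]
5. n4.acc = true  [true]
6. n7.hot = -9  [-9]
7. n8.cnt = true  [terminal]
8. n9.lab = "vz"  [terminal]
9. n10.lab = "kv"  [terminal]
10. n7.acc = true  [a.cnt == true]
11. n3.cnt = "qw"  ["qw"]
12. n3.mk = 29  [29]
13. n2.cnt = "mk"  ["mk"]
14. n2.mk = 13  [S₁.mk * 2 - 45]
15. n13.cnt = true  [terminal]
16. n12.cnt = "py"  ["py"]
17. n12.mk = 6  [6]
18. n16.cnt = false  [terminal]
19. n17.cnt = true  [terminal]
20. n15.cnt = "xr"  ["xr"]
21. n15.mk = 22  [22]
22. n18.hot = 26  [S.mk + 4]
23. n19.lab = "ww"  [terminal]
24. n18.acc = false  [B.hot > 26]
25. n14.live = "xrp"  [S.cnt ++ "p"]
26. n14.key = false  [B.acc == true]
27. n20.lab = "kw"  [terminal]
28. n11.cnt = "mxrp"  ["m" ++ A.live]
29. n11.mk = 5  [S₁.mk - 1]
30. n0.cnt = "mxrpn"  [S₂.cnt ++ "n"]
31. n0.mk = 5  [S₂.mk]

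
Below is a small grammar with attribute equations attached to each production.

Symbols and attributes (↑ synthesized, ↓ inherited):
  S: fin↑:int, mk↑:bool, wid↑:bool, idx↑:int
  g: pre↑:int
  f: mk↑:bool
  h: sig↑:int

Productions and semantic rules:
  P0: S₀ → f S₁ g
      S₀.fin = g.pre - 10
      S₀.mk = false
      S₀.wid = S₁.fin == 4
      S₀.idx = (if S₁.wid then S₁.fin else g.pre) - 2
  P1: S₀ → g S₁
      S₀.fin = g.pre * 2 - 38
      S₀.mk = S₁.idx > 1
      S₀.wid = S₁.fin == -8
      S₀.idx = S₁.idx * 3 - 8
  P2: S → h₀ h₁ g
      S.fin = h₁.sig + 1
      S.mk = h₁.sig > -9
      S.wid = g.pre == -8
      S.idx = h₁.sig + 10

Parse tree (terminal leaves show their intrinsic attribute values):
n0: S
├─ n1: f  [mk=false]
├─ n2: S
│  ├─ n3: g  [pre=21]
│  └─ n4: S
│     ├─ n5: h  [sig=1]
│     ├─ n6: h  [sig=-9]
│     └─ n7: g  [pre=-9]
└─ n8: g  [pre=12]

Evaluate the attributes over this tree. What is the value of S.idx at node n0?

1. n1.mk = false  [terminal]
2. n3.pre = 21  [terminal]
3. n5.sig = 1  [terminal]
4. n6.sig = -9  [terminal]
5. n7.pre = -9  [terminal]
6. n4.fin = -8  [h₁.sig + 1]
7. n4.mk = false  [h₁.sig > -9]
8. n4.wid = false  [g.pre == -8]
9. n4.idx = 1  [h₁.sig + 10]
10. n2.fin = 4  [g.pre * 2 - 38]
11. n2.mk = false  [S₁.idx > 1]
12. n2.wid = true  [S₁.fin == -8]
13. n2.idx = -5  [S₁.idx * 3 - 8]
14. n8.pre = 12  [terminal]
15. n0.fin = 2  [g.pre - 10]
16. n0.mk = false  [false]
17. n0.wid = true  [S₁.fin == 4]
18. n0.idx = 2  [(if S₁.wid then S₁.fin else g.pre) - 2]

2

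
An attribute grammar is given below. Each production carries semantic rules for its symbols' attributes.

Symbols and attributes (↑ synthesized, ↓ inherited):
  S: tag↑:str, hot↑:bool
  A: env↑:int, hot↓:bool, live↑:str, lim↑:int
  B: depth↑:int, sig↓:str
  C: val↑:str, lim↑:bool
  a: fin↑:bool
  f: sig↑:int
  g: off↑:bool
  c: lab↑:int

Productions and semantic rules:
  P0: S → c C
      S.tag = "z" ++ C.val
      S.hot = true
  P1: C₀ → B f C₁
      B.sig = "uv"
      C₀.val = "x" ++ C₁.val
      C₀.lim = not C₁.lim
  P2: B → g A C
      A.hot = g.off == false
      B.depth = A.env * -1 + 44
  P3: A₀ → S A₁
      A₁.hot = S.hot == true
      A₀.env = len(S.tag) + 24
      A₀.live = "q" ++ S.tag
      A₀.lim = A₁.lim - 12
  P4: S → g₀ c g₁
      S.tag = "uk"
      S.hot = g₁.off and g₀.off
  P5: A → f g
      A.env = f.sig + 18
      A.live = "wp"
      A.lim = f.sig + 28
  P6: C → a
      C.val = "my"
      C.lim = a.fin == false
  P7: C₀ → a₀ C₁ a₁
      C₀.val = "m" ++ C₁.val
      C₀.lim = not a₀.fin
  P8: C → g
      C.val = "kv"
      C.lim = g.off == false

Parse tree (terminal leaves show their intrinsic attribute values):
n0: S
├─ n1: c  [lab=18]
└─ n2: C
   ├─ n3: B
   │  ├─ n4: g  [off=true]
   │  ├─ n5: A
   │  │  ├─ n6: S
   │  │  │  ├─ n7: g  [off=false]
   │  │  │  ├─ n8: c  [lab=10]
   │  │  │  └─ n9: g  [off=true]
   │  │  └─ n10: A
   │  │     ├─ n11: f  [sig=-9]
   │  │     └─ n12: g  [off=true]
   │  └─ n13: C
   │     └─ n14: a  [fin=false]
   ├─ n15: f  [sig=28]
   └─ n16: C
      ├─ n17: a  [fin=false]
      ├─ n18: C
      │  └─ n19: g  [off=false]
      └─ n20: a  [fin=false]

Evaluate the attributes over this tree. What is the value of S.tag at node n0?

"zxmkv"

1. n1.lab = 18  [terminal]
2. n3.sig = "uv"  ["uv"]
3. n4.off = true  [terminal]
4. n5.hot = false  [g.off == false]
5. n7.off = false  [terminal]
6. n8.lab = 10  [terminal]
7. n9.off = true  [terminal]
8. n6.tag = "uk"  ["uk"]
9. n6.hot = false  [g₁.off and g₀.off]
10. n10.hot = false  [S.hot == true]
11. n11.sig = -9  [terminal]
12. n12.off = true  [terminal]
13. n10.env = 9  [f.sig + 18]
14. n10.live = "wp"  ["wp"]
15. n10.lim = 19  [f.sig + 28]
16. n5.env = 26  [len(S.tag) + 24]
17. n5.live = "quk"  ["q" ++ S.tag]
18. n5.lim = 7  [A₁.lim - 12]
19. n14.fin = false  [terminal]
20. n13.val = "my"  ["my"]
21. n13.lim = true  [a.fin == false]
22. n3.depth = 18  [A.env * -1 + 44]
23. n15.sig = 28  [terminal]
24. n17.fin = false  [terminal]
25. n19.off = false  [terminal]
26. n18.val = "kv"  ["kv"]
27. n18.lim = true  [g.off == false]
28. n20.fin = false  [terminal]
29. n16.val = "mkv"  ["m" ++ C₁.val]
30. n16.lim = true  [not a₀.fin]
31. n2.val = "xmkv"  ["x" ++ C₁.val]
32. n2.lim = false  [not C₁.lim]
33. n0.tag = "zxmkv"  ["z" ++ C.val]
34. n0.hot = true  [true]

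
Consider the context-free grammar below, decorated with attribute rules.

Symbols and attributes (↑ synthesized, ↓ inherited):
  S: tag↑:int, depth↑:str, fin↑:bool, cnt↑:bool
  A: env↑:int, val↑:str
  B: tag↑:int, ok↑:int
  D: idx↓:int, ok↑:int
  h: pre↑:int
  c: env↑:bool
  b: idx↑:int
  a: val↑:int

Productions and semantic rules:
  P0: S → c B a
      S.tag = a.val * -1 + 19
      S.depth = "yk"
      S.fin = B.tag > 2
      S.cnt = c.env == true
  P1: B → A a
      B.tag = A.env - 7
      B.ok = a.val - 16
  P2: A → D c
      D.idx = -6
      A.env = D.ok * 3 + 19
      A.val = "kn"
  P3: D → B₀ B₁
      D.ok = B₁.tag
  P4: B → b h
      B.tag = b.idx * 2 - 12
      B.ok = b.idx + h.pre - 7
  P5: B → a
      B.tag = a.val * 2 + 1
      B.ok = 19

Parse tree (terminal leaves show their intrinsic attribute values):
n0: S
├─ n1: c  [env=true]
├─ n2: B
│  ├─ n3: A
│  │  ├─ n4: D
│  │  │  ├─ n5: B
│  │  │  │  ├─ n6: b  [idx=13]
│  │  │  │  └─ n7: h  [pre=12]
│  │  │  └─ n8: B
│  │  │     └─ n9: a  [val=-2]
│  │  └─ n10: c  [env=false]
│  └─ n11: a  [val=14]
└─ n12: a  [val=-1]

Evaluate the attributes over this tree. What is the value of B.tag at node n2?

1. n1.env = true  [terminal]
2. n4.idx = -6  [-6]
3. n6.idx = 13  [terminal]
4. n7.pre = 12  [terminal]
5. n5.tag = 14  [b.idx * 2 - 12]
6. n5.ok = 18  [b.idx + h.pre - 7]
7. n9.val = -2  [terminal]
8. n8.tag = -3  [a.val * 2 + 1]
9. n8.ok = 19  [19]
10. n4.ok = -3  [B₁.tag]
11. n10.env = false  [terminal]
12. n3.env = 10  [D.ok * 3 + 19]
13. n3.val = "kn"  ["kn"]
14. n11.val = 14  [terminal]
15. n2.tag = 3  [A.env - 7]
16. n2.ok = -2  [a.val - 16]
17. n12.val = -1  [terminal]
18. n0.tag = 20  [a.val * -1 + 19]
19. n0.depth = "yk"  ["yk"]
20. n0.fin = true  [B.tag > 2]
21. n0.cnt = true  [c.env == true]

3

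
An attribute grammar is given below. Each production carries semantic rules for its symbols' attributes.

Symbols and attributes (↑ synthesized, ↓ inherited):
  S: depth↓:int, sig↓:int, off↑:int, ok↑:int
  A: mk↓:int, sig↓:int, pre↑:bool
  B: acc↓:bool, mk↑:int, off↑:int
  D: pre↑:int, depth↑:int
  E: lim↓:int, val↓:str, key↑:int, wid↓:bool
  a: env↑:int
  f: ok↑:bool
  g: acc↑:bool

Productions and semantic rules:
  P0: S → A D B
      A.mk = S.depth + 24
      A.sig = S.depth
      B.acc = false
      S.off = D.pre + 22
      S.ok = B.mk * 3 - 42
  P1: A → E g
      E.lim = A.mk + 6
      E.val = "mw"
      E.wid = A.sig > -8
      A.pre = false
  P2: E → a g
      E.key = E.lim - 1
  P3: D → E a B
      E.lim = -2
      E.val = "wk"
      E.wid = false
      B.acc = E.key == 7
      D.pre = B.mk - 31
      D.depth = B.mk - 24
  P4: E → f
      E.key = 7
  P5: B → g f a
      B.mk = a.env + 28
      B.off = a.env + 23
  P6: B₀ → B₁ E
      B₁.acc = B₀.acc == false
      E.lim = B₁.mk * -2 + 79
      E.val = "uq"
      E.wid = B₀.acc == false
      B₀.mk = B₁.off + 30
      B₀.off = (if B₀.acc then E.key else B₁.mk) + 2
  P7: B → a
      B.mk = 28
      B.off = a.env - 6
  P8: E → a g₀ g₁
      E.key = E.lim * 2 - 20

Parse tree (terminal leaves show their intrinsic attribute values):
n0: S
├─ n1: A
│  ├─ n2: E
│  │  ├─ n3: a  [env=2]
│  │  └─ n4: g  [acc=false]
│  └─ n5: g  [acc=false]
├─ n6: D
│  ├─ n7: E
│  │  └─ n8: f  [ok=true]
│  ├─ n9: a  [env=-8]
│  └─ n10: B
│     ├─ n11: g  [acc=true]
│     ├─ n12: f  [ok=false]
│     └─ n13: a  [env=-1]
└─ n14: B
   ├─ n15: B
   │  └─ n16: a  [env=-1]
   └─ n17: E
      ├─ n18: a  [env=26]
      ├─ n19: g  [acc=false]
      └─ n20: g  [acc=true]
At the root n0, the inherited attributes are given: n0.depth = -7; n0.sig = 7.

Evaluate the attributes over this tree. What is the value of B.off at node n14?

1. n0.depth = -7  [given at root]
2. n0.sig = 7  [given at root]
3. n1.mk = 17  [S.depth + 24]
4. n1.sig = -7  [S.depth]
5. n2.lim = 23  [A.mk + 6]
6. n2.val = "mw"  ["mw"]
7. n2.wid = true  [A.sig > -8]
8. n3.env = 2  [terminal]
9. n4.acc = false  [terminal]
10. n2.key = 22  [E.lim - 1]
11. n5.acc = false  [terminal]
12. n1.pre = false  [false]
13. n7.lim = -2  [-2]
14. n7.val = "wk"  ["wk"]
15. n7.wid = false  [false]
16. n8.ok = true  [terminal]
17. n7.key = 7  [7]
18. n9.env = -8  [terminal]
19. n10.acc = true  [E.key == 7]
20. n11.acc = true  [terminal]
21. n12.ok = false  [terminal]
22. n13.env = -1  [terminal]
23. n10.mk = 27  [a.env + 28]
24. n10.off = 22  [a.env + 23]
25. n6.pre = -4  [B.mk - 31]
26. n6.depth = 3  [B.mk - 24]
27. n14.acc = false  [false]
28. n15.acc = true  [B₀.acc == false]
29. n16.env = -1  [terminal]
30. n15.mk = 28  [28]
31. n15.off = -7  [a.env - 6]
32. n17.lim = 23  [B₁.mk * -2 + 79]
33. n17.val = "uq"  ["uq"]
34. n17.wid = true  [B₀.acc == false]
35. n18.env = 26  [terminal]
36. n19.acc = false  [terminal]
37. n20.acc = true  [terminal]
38. n17.key = 26  [E.lim * 2 - 20]
39. n14.mk = 23  [B₁.off + 30]
40. n14.off = 30  [(if B₀.acc then E.key else B₁.mk) + 2]
41. n0.off = 18  [D.pre + 22]
42. n0.ok = 27  [B.mk * 3 - 42]

30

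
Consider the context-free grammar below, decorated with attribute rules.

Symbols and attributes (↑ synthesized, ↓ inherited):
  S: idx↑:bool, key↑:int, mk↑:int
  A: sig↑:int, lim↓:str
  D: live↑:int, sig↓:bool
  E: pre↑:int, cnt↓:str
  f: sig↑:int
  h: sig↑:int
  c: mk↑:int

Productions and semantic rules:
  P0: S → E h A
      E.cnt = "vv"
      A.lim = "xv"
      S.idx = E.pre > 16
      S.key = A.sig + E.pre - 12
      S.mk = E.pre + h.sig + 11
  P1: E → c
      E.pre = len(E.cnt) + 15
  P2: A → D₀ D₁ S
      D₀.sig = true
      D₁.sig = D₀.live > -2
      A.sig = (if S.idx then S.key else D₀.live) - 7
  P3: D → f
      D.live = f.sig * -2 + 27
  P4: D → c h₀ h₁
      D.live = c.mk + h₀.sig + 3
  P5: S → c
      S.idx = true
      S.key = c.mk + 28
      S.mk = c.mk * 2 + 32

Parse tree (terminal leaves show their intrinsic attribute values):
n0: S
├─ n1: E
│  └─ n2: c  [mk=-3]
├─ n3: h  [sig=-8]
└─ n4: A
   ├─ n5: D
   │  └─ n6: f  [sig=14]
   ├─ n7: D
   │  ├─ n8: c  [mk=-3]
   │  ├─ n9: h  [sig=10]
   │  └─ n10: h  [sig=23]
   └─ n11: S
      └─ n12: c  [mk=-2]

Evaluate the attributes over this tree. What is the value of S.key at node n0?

24

1. n1.cnt = "vv"  ["vv"]
2. n2.mk = -3  [terminal]
3. n1.pre = 17  [len(E.cnt) + 15]
4. n3.sig = -8  [terminal]
5. n4.lim = "xv"  ["xv"]
6. n5.sig = true  [true]
7. n6.sig = 14  [terminal]
8. n5.live = -1  [f.sig * -2 + 27]
9. n7.sig = true  [D₀.live > -2]
10. n8.mk = -3  [terminal]
11. n9.sig = 10  [terminal]
12. n10.sig = 23  [terminal]
13. n7.live = 10  [c.mk + h₀.sig + 3]
14. n12.mk = -2  [terminal]
15. n11.idx = true  [true]
16. n11.key = 26  [c.mk + 28]
17. n11.mk = 28  [c.mk * 2 + 32]
18. n4.sig = 19  [(if S.idx then S.key else D₀.live) - 7]
19. n0.idx = true  [E.pre > 16]
20. n0.key = 24  [A.sig + E.pre - 12]
21. n0.mk = 20  [E.pre + h.sig + 11]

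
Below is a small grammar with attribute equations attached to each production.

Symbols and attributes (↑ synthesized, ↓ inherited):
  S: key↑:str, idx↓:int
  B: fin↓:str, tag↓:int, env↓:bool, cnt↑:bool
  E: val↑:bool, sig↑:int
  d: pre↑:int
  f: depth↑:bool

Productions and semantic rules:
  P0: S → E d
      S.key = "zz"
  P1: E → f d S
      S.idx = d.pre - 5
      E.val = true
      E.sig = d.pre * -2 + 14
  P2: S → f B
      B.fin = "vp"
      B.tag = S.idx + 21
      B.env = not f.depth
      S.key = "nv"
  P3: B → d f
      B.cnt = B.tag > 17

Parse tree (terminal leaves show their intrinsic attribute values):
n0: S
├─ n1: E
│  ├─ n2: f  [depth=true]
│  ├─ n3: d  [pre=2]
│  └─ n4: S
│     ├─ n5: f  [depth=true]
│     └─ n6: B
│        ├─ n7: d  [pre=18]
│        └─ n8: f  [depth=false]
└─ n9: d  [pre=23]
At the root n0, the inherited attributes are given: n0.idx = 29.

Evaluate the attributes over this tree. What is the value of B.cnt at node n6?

true

1. n0.idx = 29  [given at root]
2. n2.depth = true  [terminal]
3. n3.pre = 2  [terminal]
4. n4.idx = -3  [d.pre - 5]
5. n5.depth = true  [terminal]
6. n6.fin = "vp"  ["vp"]
7. n6.tag = 18  [S.idx + 21]
8. n6.env = false  [not f.depth]
9. n7.pre = 18  [terminal]
10. n8.depth = false  [terminal]
11. n6.cnt = true  [B.tag > 17]
12. n4.key = "nv"  ["nv"]
13. n1.val = true  [true]
14. n1.sig = 10  [d.pre * -2 + 14]
15. n9.pre = 23  [terminal]
16. n0.key = "zz"  ["zz"]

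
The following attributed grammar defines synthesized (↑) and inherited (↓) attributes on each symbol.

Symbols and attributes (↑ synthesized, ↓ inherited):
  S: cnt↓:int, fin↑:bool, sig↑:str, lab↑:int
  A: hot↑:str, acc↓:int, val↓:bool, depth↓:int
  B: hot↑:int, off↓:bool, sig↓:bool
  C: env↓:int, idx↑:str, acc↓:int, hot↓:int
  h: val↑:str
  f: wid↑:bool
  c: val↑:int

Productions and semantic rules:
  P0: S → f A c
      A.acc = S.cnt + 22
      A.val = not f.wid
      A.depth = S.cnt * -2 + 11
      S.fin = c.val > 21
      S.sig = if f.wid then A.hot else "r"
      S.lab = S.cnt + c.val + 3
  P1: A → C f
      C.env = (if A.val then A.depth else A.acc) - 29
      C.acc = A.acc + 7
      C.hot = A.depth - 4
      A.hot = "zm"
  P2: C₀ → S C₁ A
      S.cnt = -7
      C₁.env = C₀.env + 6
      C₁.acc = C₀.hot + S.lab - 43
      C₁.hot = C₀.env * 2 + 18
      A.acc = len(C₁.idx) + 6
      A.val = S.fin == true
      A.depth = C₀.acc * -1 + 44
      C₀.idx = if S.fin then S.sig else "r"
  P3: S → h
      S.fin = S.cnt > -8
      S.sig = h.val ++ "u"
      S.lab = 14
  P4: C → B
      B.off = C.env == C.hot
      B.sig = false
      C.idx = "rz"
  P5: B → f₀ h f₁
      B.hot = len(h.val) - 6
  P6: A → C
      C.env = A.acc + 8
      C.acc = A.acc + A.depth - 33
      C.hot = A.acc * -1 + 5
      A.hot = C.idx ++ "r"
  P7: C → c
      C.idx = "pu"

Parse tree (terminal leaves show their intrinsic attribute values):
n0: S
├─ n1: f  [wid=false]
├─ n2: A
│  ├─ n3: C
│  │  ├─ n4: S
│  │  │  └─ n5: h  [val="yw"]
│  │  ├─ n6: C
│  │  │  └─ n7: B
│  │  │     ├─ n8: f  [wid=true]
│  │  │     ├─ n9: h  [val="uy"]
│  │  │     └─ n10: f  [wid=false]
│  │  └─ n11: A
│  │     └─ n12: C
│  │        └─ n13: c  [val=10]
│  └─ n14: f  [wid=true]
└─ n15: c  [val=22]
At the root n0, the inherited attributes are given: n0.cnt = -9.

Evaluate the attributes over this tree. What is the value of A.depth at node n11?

1. n0.cnt = -9  [given at root]
2. n1.wid = false  [terminal]
3. n2.acc = 13  [S.cnt + 22]
4. n2.val = true  [not f.wid]
5. n2.depth = 29  [S.cnt * -2 + 11]
6. n3.env = 0  [(if A.val then A.depth else A.acc) - 29]
7. n3.acc = 20  [A.acc + 7]
8. n3.hot = 25  [A.depth - 4]
9. n4.cnt = -7  [-7]
10. n5.val = "yw"  [terminal]
11. n4.fin = true  [S.cnt > -8]
12. n4.sig = "ywu"  [h.val ++ "u"]
13. n4.lab = 14  [14]
14. n6.env = 6  [C₀.env + 6]
15. n6.acc = -4  [C₀.hot + S.lab - 43]
16. n6.hot = 18  [C₀.env * 2 + 18]
17. n7.off = false  [C.env == C.hot]
18. n7.sig = false  [false]
19. n8.wid = true  [terminal]
20. n9.val = "uy"  [terminal]
21. n10.wid = false  [terminal]
22. n7.hot = -4  [len(h.val) - 6]
23. n6.idx = "rz"  ["rz"]
24. n11.acc = 8  [len(C₁.idx) + 6]
25. n11.val = true  [S.fin == true]
26. n11.depth = 24  [C₀.acc * -1 + 44]
27. n12.env = 16  [A.acc + 8]
28. n12.acc = -1  [A.acc + A.depth - 33]
29. n12.hot = -3  [A.acc * -1 + 5]
30. n13.val = 10  [terminal]
31. n12.idx = "pu"  ["pu"]
32. n11.hot = "pur"  [C.idx ++ "r"]
33. n3.idx = "ywu"  [if S.fin then S.sig else "r"]
34. n14.wid = true  [terminal]
35. n2.hot = "zm"  ["zm"]
36. n15.val = 22  [terminal]
37. n0.fin = true  [c.val > 21]
38. n0.sig = "r"  [if f.wid then A.hot else "r"]
39. n0.lab = 16  [S.cnt + c.val + 3]

24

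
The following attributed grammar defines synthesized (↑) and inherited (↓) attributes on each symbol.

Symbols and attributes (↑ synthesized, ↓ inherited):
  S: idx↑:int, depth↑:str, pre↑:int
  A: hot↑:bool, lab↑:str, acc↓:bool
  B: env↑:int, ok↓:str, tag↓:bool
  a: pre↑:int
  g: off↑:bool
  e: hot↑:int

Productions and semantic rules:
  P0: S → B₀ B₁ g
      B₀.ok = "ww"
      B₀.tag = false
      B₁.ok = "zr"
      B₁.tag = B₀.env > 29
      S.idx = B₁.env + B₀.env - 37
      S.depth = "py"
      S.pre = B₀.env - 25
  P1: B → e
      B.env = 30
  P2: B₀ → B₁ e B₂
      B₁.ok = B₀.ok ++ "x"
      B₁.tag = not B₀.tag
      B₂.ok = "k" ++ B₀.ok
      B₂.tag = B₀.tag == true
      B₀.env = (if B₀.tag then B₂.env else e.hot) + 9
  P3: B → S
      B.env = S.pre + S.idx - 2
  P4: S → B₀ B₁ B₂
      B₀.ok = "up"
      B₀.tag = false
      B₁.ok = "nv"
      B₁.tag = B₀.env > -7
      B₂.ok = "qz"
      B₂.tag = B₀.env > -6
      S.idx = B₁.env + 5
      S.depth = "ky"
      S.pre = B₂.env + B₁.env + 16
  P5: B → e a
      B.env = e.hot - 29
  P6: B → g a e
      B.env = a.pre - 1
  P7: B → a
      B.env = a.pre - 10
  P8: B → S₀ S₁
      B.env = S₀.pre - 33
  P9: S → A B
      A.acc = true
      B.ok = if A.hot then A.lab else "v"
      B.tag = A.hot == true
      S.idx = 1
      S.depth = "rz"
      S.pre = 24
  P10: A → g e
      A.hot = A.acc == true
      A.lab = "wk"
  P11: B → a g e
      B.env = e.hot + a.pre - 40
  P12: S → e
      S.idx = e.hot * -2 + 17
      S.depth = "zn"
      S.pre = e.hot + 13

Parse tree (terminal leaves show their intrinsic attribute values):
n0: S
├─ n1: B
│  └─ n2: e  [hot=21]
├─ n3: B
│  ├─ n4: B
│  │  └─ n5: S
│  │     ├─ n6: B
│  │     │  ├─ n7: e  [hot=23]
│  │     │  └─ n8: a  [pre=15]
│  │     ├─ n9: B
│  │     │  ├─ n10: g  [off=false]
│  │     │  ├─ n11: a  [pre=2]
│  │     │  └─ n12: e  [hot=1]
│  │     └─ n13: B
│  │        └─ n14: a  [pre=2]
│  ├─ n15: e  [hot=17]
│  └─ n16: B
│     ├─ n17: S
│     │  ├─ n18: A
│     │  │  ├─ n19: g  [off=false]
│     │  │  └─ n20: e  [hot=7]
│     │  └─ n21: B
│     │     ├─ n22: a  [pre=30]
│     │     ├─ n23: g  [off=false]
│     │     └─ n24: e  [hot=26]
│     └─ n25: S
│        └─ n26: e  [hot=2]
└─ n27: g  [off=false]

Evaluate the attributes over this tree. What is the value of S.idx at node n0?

1. n1.ok = "ww"  ["ww"]
2. n1.tag = false  [false]
3. n2.hot = 21  [terminal]
4. n1.env = 30  [30]
5. n3.ok = "zr"  ["zr"]
6. n3.tag = true  [B₀.env > 29]
7. n4.ok = "zrx"  [B₀.ok ++ "x"]
8. n4.tag = false  [not B₀.tag]
9. n6.ok = "up"  ["up"]
10. n6.tag = false  [false]
11. n7.hot = 23  [terminal]
12. n8.pre = 15  [terminal]
13. n6.env = -6  [e.hot - 29]
14. n9.ok = "nv"  ["nv"]
15. n9.tag = true  [B₀.env > -7]
16. n10.off = false  [terminal]
17. n11.pre = 2  [terminal]
18. n12.hot = 1  [terminal]
19. n9.env = 1  [a.pre - 1]
20. n13.ok = "qz"  ["qz"]
21. n13.tag = false  [B₀.env > -6]
22. n14.pre = 2  [terminal]
23. n13.env = -8  [a.pre - 10]
24. n5.idx = 6  [B₁.env + 5]
25. n5.depth = "ky"  ["ky"]
26. n5.pre = 9  [B₂.env + B₁.env + 16]
27. n4.env = 13  [S.pre + S.idx - 2]
28. n15.hot = 17  [terminal]
29. n16.ok = "kzr"  ["k" ++ B₀.ok]
30. n16.tag = true  [B₀.tag == true]
31. n18.acc = true  [true]
32. n19.off = false  [terminal]
33. n20.hot = 7  [terminal]
34. n18.hot = true  [A.acc == true]
35. n18.lab = "wk"  ["wk"]
36. n21.ok = "wk"  [if A.hot then A.lab else "v"]
37. n21.tag = true  [A.hot == true]
38. n22.pre = 30  [terminal]
39. n23.off = false  [terminal]
40. n24.hot = 26  [terminal]
41. n21.env = 16  [e.hot + a.pre - 40]
42. n17.idx = 1  [1]
43. n17.depth = "rz"  ["rz"]
44. n17.pre = 24  [24]
45. n26.hot = 2  [terminal]
46. n25.idx = 13  [e.hot * -2 + 17]
47. n25.depth = "zn"  ["zn"]
48. n25.pre = 15  [e.hot + 13]
49. n16.env = -9  [S₀.pre - 33]
50. n3.env = 0  [(if B₀.tag then B₂.env else e.hot) + 9]
51. n27.off = false  [terminal]
52. n0.idx = -7  [B₁.env + B₀.env - 37]
53. n0.depth = "py"  ["py"]
54. n0.pre = 5  [B₀.env - 25]

-7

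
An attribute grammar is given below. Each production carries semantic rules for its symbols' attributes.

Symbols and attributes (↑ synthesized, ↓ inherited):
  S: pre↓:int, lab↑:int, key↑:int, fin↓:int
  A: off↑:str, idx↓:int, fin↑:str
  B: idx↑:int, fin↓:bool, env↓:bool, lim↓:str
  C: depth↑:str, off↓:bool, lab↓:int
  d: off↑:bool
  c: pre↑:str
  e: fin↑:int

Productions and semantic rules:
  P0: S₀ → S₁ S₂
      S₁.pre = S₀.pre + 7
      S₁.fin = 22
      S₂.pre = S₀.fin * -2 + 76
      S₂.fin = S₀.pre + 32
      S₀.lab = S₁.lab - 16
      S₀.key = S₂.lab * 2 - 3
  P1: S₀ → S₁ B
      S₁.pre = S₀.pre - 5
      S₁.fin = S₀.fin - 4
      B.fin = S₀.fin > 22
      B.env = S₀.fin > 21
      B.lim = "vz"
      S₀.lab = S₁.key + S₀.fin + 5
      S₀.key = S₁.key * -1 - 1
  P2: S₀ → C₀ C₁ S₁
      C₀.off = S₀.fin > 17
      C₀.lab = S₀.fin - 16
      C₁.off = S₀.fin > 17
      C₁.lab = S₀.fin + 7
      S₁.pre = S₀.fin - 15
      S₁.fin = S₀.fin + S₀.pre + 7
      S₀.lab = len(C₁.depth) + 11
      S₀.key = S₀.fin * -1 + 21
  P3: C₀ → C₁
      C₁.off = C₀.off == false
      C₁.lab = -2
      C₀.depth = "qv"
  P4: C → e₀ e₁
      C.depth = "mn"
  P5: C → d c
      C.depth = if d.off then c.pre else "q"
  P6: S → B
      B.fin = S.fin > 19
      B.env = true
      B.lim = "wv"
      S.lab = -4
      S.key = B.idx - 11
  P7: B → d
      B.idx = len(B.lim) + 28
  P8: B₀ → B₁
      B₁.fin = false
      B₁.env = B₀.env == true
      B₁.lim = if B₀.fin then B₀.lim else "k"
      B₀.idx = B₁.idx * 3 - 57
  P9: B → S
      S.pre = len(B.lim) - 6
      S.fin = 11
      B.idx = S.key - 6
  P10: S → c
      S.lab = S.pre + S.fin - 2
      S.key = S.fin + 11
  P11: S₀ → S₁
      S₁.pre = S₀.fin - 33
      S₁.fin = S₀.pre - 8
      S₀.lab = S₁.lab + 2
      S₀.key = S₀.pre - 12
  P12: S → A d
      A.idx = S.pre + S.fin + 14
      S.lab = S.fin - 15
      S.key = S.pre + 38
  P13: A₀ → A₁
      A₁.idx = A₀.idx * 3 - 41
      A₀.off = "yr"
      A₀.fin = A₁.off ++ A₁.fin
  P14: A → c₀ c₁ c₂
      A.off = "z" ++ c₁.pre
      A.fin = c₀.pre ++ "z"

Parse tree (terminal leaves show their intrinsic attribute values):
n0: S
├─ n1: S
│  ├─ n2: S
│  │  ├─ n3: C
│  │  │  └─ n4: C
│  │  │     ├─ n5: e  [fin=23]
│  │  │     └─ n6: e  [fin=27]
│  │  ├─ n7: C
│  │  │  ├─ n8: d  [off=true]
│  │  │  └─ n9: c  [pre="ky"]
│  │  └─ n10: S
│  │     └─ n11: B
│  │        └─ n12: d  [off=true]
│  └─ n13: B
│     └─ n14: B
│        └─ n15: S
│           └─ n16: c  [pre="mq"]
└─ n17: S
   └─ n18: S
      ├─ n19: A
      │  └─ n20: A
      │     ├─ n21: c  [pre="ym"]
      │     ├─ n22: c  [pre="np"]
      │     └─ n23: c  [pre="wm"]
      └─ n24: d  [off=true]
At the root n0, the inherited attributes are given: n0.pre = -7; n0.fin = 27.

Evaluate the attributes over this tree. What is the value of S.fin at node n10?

1. n0.pre = -7  [given at root]
2. n0.fin = 27  [given at root]
3. n1.pre = 0  [S₀.pre + 7]
4. n1.fin = 22  [22]
5. n2.pre = -5  [S₀.pre - 5]
6. n2.fin = 18  [S₀.fin - 4]
7. n3.off = true  [S₀.fin > 17]
8. n3.lab = 2  [S₀.fin - 16]
9. n4.off = false  [C₀.off == false]
10. n4.lab = -2  [-2]
11. n5.fin = 23  [terminal]
12. n6.fin = 27  [terminal]
13. n4.depth = "mn"  ["mn"]
14. n3.depth = "qv"  ["qv"]
15. n7.off = true  [S₀.fin > 17]
16. n7.lab = 25  [S₀.fin + 7]
17. n8.off = true  [terminal]
18. n9.pre = "ky"  [terminal]
19. n7.depth = "ky"  [if d.off then c.pre else "q"]
20. n10.pre = 3  [S₀.fin - 15]
21. n10.fin = 20  [S₀.fin + S₀.pre + 7]
22. n11.fin = true  [S.fin > 19]
23. n11.env = true  [true]
24. n11.lim = "wv"  ["wv"]
25. n12.off = true  [terminal]
26. n11.idx = 30  [len(B.lim) + 28]
27. n10.lab = -4  [-4]
28. n10.key = 19  [B.idx - 11]
29. n2.lab = 13  [len(C₁.depth) + 11]
30. n2.key = 3  [S₀.fin * -1 + 21]
31. n13.fin = false  [S₀.fin > 22]
32. n13.env = true  [S₀.fin > 21]
33. n13.lim = "vz"  ["vz"]
34. n14.fin = false  [false]
35. n14.env = true  [B₀.env == true]
36. n14.lim = "k"  [if B₀.fin then B₀.lim else "k"]
37. n15.pre = -5  [len(B.lim) - 6]
38. n15.fin = 11  [11]
39. n16.pre = "mq"  [terminal]
40. n15.lab = 4  [S.pre + S.fin - 2]
41. n15.key = 22  [S.fin + 11]
42. n14.idx = 16  [S.key - 6]
43. n13.idx = -9  [B₁.idx * 3 - 57]
44. n1.lab = 30  [S₁.key + S₀.fin + 5]
45. n1.key = -4  [S₁.key * -1 - 1]
46. n17.pre = 22  [S₀.fin * -2 + 76]
47. n17.fin = 25  [S₀.pre + 32]
48. n18.pre = -8  [S₀.fin - 33]
49. n18.fin = 14  [S₀.pre - 8]
50. n19.idx = 20  [S.pre + S.fin + 14]
51. n20.idx = 19  [A₀.idx * 3 - 41]
52. n21.pre = "ym"  [terminal]
53. n22.pre = "np"  [terminal]
54. n23.pre = "wm"  [terminal]
55. n20.off = "znp"  ["z" ++ c₁.pre]
56. n20.fin = "ymz"  [c₀.pre ++ "z"]
57. n19.off = "yr"  ["yr"]
58. n19.fin = "znpymz"  [A₁.off ++ A₁.fin]
59. n24.off = true  [terminal]
60. n18.lab = -1  [S.fin - 15]
61. n18.key = 30  [S.pre + 38]
62. n17.lab = 1  [S₁.lab + 2]
63. n17.key = 10  [S₀.pre - 12]
64. n0.lab = 14  [S₁.lab - 16]
65. n0.key = -1  [S₂.lab * 2 - 3]

20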